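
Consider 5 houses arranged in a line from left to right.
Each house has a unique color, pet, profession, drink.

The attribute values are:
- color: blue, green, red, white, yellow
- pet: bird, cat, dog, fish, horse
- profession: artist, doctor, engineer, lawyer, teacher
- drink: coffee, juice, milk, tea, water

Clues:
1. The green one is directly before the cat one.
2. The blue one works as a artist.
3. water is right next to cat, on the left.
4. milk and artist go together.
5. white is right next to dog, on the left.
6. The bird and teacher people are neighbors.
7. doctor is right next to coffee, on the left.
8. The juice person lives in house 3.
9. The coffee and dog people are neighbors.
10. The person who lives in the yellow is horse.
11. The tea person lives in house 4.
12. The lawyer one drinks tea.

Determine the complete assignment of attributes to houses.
Solution:

House | Color | Pet | Profession | Drink
----------------------------------------
  1   | green | bird | doctor | water
  2   | white | cat | teacher | coffee
  3   | red | dog | engineer | juice
  4   | yellow | horse | lawyer | tea
  5   | blue | fish | artist | milk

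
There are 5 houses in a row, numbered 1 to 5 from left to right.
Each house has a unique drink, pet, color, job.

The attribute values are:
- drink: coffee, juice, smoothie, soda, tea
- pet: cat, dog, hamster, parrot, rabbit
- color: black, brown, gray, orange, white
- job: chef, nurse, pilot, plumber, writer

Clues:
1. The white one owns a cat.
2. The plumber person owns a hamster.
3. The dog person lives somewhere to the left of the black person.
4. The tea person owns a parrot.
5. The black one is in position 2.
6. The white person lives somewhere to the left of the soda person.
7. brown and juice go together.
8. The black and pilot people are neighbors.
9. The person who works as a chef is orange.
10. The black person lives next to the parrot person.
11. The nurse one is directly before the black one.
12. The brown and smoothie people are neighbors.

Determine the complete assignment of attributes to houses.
Solution:

House | Drink | Pet | Color | Job
---------------------------------
  1   | juice | dog | brown | nurse
  2   | smoothie | hamster | black | plumber
  3   | tea | parrot | gray | pilot
  4   | coffee | cat | white | writer
  5   | soda | rabbit | orange | chef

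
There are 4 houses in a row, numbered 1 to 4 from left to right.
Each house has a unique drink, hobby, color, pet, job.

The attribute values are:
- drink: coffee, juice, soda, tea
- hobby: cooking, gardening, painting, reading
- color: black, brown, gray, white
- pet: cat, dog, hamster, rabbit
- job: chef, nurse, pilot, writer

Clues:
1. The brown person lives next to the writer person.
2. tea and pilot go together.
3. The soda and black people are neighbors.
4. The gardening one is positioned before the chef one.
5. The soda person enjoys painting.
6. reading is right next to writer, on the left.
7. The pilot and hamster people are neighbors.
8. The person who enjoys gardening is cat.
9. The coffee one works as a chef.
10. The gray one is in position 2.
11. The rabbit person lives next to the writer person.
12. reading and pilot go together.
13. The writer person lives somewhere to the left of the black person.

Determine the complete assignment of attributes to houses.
Solution:

House | Drink | Hobby | Color | Pet | Job
-----------------------------------------
  1   | tea | reading | brown | rabbit | pilot
  2   | soda | painting | gray | hamster | writer
  3   | juice | gardening | black | cat | nurse
  4   | coffee | cooking | white | dog | chef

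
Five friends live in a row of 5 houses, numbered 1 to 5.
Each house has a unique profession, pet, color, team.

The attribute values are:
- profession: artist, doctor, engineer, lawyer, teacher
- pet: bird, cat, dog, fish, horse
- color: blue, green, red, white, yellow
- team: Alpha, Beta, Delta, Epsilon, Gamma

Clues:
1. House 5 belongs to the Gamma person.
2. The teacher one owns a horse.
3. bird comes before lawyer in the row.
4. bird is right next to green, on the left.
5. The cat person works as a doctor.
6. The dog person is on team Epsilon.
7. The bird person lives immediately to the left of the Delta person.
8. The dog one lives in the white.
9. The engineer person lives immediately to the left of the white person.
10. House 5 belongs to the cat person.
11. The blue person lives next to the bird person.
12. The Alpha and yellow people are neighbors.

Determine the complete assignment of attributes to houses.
Solution:

House | Profession | Pet | Color | Team
---------------------------------------
  1   | teacher | horse | blue | Alpha
  2   | artist | bird | yellow | Beta
  3   | engineer | fish | green | Delta
  4   | lawyer | dog | white | Epsilon
  5   | doctor | cat | red | Gamma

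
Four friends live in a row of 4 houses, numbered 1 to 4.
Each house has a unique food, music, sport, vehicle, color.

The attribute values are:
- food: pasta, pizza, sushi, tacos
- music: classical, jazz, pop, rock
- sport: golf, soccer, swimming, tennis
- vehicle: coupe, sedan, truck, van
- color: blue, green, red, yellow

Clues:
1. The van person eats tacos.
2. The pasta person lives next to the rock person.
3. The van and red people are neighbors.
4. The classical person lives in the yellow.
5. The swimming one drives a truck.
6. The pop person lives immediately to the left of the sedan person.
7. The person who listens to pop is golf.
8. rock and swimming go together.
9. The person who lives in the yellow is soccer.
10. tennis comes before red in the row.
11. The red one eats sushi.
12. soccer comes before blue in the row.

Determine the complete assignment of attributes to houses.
Solution:

House | Food | Music | Sport | Vehicle | Color
----------------------------------------------
  1   | tacos | jazz | tennis | van | green
  2   | sushi | pop | golf | coupe | red
  3   | pasta | classical | soccer | sedan | yellow
  4   | pizza | rock | swimming | truck | blue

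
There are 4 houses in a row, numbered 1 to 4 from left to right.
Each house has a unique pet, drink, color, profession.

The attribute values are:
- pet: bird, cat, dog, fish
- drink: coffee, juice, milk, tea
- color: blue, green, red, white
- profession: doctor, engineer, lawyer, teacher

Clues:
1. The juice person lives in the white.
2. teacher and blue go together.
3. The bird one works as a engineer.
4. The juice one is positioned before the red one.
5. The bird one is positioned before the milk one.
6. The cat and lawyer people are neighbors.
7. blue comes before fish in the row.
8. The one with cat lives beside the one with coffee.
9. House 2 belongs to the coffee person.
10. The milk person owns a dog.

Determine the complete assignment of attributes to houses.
Solution:

House | Pet | Drink | Color | Profession
----------------------------------------
  1   | cat | tea | blue | teacher
  2   | fish | coffee | green | lawyer
  3   | bird | juice | white | engineer
  4   | dog | milk | red | doctor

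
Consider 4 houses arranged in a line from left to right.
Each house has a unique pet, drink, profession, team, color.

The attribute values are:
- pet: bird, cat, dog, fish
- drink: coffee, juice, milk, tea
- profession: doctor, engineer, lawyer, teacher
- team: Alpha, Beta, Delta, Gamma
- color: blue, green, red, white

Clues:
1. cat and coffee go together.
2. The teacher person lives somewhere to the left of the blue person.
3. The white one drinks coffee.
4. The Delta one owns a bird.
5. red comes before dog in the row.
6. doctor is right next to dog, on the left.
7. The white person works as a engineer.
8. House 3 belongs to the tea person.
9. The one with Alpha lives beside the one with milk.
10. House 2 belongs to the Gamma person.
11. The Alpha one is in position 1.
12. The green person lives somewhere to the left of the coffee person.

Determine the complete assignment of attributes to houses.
Solution:

House | Pet | Drink | Profession | Team | Color
-----------------------------------------------
  1   | fish | juice | doctor | Alpha | red
  2   | dog | milk | teacher | Gamma | green
  3   | bird | tea | lawyer | Delta | blue
  4   | cat | coffee | engineer | Beta | white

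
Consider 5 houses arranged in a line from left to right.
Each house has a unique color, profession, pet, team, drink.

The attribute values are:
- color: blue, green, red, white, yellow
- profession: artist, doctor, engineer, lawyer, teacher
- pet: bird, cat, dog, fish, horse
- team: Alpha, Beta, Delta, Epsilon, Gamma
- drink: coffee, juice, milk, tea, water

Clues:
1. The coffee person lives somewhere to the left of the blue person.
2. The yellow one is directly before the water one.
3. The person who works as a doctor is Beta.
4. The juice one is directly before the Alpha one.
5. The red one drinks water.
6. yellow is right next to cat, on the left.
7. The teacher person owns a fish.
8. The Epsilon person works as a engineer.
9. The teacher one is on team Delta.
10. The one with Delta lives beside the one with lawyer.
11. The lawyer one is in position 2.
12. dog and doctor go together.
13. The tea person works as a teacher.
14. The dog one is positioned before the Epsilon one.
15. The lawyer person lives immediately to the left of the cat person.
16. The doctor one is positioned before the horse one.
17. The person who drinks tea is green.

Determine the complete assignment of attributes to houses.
Solution:

House | Color | Profession | Pet | Team | Drink
-----------------------------------------------
  1   | green | teacher | fish | Delta | tea
  2   | yellow | lawyer | bird | Gamma | juice
  3   | red | artist | cat | Alpha | water
  4   | white | doctor | dog | Beta | coffee
  5   | blue | engineer | horse | Epsilon | milk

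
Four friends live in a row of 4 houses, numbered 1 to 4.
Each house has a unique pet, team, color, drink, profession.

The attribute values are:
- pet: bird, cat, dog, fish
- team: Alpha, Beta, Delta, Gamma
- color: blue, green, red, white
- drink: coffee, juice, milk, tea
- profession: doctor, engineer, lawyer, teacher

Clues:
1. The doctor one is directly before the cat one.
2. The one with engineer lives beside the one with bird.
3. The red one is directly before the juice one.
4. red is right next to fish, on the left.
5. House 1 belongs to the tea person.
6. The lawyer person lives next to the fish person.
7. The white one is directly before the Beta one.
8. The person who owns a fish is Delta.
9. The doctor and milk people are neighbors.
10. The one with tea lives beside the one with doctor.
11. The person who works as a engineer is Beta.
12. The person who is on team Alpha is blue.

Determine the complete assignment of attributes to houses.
Solution:

House | Pet | Team | Color | Drink | Profession
-----------------------------------------------
  1   | dog | Gamma | red | tea | lawyer
  2   | fish | Delta | white | juice | doctor
  3   | cat | Beta | green | milk | engineer
  4   | bird | Alpha | blue | coffee | teacher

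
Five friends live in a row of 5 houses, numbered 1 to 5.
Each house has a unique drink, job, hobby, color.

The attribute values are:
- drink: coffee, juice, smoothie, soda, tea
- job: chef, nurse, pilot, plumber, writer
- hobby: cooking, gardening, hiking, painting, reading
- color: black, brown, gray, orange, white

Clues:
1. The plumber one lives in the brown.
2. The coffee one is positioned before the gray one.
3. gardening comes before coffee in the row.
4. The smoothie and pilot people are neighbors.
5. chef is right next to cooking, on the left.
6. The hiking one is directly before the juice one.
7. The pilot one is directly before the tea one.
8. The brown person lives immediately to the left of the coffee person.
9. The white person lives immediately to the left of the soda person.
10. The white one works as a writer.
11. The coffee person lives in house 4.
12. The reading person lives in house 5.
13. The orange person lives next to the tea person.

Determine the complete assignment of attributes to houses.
Solution:

House | Drink | Job | Hobby | Color
-----------------------------------
  1   | smoothie | chef | hiking | black
  2   | juice | pilot | cooking | orange
  3   | tea | plumber | gardening | brown
  4   | coffee | writer | painting | white
  5   | soda | nurse | reading | gray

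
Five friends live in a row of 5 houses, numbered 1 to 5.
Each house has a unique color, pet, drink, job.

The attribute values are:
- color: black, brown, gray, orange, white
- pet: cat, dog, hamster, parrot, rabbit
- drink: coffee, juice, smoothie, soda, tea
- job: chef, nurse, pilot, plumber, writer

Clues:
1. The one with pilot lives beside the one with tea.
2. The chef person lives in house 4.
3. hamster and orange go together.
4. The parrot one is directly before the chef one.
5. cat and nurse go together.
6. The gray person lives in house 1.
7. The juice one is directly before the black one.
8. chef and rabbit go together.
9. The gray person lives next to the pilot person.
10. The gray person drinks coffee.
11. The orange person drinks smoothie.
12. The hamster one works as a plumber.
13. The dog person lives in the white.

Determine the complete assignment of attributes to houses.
Solution:

House | Color | Pet | Drink | Job
---------------------------------
  1   | gray | cat | coffee | nurse
  2   | white | dog | juice | pilot
  3   | black | parrot | tea | writer
  4   | brown | rabbit | soda | chef
  5   | orange | hamster | smoothie | plumber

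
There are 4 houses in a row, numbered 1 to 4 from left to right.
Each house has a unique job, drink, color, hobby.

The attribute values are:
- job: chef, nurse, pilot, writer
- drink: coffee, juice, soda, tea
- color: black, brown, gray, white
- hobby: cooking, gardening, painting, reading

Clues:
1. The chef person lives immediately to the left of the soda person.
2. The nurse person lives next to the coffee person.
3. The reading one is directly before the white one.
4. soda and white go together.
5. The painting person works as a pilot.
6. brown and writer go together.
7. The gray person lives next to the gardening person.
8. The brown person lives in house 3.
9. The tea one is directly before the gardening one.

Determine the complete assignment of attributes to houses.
Solution:

House | Job | Drink | Color | Hobby
-----------------------------------
  1   | chef | tea | gray | reading
  2   | nurse | soda | white | gardening
  3   | writer | coffee | brown | cooking
  4   | pilot | juice | black | painting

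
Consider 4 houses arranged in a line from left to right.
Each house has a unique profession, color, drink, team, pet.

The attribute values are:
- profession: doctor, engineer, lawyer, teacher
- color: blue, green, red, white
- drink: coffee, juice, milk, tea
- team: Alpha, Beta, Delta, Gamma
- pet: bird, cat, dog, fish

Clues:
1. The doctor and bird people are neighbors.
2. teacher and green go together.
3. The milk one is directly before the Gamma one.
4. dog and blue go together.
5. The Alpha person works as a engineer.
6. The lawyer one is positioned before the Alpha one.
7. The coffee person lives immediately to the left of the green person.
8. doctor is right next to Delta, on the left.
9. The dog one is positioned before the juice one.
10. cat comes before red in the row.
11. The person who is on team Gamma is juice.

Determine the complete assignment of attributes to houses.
Solution:

House | Profession | Color | Drink | Team | Pet
-----------------------------------------------
  1   | doctor | blue | coffee | Beta | dog
  2   | teacher | green | milk | Delta | bird
  3   | lawyer | white | juice | Gamma | cat
  4   | engineer | red | tea | Alpha | fish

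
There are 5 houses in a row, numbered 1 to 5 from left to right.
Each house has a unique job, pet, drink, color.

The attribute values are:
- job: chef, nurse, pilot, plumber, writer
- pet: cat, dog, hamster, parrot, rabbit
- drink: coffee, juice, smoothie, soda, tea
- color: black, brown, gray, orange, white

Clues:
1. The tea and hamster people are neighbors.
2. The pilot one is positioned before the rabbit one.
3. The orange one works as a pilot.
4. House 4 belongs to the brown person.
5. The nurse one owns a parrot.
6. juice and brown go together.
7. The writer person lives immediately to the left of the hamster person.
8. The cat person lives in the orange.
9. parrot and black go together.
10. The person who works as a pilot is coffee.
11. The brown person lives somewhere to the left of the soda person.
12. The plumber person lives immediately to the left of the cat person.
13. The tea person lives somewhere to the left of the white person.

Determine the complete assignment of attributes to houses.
Solution:

House | Job | Pet | Drink | Color
---------------------------------
  1   | writer | dog | tea | gray
  2   | plumber | hamster | smoothie | white
  3   | pilot | cat | coffee | orange
  4   | chef | rabbit | juice | brown
  5   | nurse | parrot | soda | black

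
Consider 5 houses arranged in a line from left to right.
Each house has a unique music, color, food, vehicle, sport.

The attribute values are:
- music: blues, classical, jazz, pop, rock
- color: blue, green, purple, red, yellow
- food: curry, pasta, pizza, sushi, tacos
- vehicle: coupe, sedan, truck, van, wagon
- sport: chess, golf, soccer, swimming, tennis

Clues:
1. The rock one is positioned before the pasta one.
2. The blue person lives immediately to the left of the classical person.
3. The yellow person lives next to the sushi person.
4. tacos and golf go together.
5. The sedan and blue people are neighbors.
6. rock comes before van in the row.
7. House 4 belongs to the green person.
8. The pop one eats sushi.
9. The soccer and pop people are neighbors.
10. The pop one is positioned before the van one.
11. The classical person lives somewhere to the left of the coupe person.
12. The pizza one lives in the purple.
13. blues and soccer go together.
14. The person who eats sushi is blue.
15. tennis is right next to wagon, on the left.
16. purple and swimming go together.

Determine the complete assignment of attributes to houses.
Solution:

House | Music | Color | Food | Vehicle | Sport
----------------------------------------------
  1   | blues | yellow | curry | sedan | soccer
  2   | pop | blue | sushi | truck | tennis
  3   | classical | purple | pizza | wagon | swimming
  4   | rock | green | tacos | coupe | golf
  5   | jazz | red | pasta | van | chess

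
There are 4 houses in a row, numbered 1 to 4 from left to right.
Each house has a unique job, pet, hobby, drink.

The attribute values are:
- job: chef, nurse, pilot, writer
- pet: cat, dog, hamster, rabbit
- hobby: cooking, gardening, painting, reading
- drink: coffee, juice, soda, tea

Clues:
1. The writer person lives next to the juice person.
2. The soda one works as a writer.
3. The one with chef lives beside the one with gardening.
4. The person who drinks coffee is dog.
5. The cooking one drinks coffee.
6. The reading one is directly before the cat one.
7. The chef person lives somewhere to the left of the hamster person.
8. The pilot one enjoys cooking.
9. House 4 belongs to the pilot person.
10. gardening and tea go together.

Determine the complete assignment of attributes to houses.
Solution:

House | Job | Pet | Hobby | Drink
---------------------------------
  1   | writer | rabbit | reading | soda
  2   | chef | cat | painting | juice
  3   | nurse | hamster | gardening | tea
  4   | pilot | dog | cooking | coffee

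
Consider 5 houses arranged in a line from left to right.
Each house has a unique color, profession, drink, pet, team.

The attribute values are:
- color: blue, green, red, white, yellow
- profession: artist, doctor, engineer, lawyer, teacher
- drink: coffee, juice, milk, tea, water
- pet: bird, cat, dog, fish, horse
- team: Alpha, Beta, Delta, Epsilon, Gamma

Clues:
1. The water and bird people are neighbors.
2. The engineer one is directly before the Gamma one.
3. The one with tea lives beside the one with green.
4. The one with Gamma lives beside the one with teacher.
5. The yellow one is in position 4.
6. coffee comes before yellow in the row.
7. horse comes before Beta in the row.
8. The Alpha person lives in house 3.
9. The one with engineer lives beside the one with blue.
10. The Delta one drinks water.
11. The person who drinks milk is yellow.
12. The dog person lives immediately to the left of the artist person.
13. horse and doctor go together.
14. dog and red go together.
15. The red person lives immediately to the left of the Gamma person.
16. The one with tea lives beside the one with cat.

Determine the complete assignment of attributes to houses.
Solution:

House | Color | Profession | Drink | Pet | Team
-----------------------------------------------
  1   | red | engineer | water | dog | Delta
  2   | blue | artist | tea | bird | Gamma
  3   | green | teacher | coffee | cat | Alpha
  4   | yellow | doctor | milk | horse | Epsilon
  5   | white | lawyer | juice | fish | Beta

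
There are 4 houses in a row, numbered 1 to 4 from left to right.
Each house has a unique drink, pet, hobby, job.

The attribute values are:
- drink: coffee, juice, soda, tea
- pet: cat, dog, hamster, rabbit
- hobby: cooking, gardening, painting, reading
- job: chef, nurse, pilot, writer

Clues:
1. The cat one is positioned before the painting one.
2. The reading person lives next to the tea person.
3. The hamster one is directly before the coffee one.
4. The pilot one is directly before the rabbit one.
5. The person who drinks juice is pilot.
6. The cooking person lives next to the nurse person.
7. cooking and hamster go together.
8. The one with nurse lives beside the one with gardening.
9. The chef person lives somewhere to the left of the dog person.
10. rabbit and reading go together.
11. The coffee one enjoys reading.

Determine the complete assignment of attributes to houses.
Solution:

House | Drink | Pet | Hobby | Job
---------------------------------
  1   | juice | hamster | cooking | pilot
  2   | coffee | rabbit | reading | nurse
  3   | tea | cat | gardening | chef
  4   | soda | dog | painting | writer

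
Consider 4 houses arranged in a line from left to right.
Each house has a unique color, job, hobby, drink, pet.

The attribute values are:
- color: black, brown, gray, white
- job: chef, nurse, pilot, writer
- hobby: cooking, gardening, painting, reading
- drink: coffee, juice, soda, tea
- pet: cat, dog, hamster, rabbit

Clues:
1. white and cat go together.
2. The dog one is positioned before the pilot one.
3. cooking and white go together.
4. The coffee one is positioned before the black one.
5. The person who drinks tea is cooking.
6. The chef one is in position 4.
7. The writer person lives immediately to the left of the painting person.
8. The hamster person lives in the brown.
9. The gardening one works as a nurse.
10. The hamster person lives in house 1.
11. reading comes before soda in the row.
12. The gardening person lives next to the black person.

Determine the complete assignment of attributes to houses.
Solution:

House | Color | Job | Hobby | Drink | Pet
-----------------------------------------
  1   | brown | nurse | gardening | coffee | hamster
  2   | black | writer | reading | juice | dog
  3   | gray | pilot | painting | soda | rabbit
  4   | white | chef | cooking | tea | cat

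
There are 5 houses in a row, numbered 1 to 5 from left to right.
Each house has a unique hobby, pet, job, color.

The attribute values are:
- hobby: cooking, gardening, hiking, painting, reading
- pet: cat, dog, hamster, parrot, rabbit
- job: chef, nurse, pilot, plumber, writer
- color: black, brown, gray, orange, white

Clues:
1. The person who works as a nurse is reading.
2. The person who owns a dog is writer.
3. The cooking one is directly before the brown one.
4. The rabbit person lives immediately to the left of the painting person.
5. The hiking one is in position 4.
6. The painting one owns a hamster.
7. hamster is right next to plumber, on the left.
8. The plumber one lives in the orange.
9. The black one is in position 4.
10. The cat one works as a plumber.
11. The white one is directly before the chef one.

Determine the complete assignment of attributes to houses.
Solution:

House | Hobby | Pet | Job | Color
---------------------------------
  1   | cooking | rabbit | pilot | white
  2   | painting | hamster | chef | brown
  3   | gardening | cat | plumber | orange
  4   | hiking | dog | writer | black
  5   | reading | parrot | nurse | gray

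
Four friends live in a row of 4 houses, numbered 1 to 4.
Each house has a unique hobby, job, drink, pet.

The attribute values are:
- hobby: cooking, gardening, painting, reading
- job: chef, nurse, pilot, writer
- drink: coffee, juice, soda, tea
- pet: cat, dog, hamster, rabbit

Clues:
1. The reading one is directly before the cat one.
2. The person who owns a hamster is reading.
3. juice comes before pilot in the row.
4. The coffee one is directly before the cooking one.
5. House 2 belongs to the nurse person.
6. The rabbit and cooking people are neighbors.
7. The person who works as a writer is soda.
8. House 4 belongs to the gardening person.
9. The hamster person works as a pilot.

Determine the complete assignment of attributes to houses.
Solution:

House | Hobby | Job | Drink | Pet
---------------------------------
  1   | painting | chef | coffee | rabbit
  2   | cooking | nurse | juice | dog
  3   | reading | pilot | tea | hamster
  4   | gardening | writer | soda | cat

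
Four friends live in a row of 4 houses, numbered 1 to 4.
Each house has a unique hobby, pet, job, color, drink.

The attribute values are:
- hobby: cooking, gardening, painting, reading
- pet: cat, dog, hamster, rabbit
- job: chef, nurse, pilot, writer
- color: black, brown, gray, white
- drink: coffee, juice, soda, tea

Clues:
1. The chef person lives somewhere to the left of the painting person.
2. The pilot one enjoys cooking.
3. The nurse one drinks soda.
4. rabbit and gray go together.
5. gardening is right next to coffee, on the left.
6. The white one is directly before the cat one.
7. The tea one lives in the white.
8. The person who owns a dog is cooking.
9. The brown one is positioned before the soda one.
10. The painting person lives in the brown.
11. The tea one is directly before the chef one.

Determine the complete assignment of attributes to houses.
Solution:

House | Hobby | Pet | Job | Color | Drink
-----------------------------------------
  1   | cooking | dog | pilot | white | tea
  2   | gardening | cat | chef | black | juice
  3   | painting | hamster | writer | brown | coffee
  4   | reading | rabbit | nurse | gray | soda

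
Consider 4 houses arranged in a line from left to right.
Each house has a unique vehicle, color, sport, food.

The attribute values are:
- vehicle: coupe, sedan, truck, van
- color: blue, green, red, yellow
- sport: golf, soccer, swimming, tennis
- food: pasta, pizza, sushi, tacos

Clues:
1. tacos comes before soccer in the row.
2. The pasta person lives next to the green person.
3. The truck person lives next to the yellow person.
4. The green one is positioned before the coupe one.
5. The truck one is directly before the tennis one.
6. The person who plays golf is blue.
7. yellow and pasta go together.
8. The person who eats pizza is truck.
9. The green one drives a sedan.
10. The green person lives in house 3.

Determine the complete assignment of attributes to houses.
Solution:

House | Vehicle | Color | Sport | Food
--------------------------------------
  1   | truck | blue | golf | pizza
  2   | van | yellow | tennis | pasta
  3   | sedan | green | swimming | tacos
  4   | coupe | red | soccer | sushi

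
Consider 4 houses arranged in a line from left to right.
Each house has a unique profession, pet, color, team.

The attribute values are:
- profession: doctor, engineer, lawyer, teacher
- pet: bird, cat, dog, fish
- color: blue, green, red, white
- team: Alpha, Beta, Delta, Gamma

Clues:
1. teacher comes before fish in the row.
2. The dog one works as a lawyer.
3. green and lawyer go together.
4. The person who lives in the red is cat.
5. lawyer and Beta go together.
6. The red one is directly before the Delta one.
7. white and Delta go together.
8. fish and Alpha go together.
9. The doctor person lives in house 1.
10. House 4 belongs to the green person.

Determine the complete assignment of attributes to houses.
Solution:

House | Profession | Pet | Color | Team
---------------------------------------
  1   | doctor | cat | red | Gamma
  2   | teacher | bird | white | Delta
  3   | engineer | fish | blue | Alpha
  4   | lawyer | dog | green | Beta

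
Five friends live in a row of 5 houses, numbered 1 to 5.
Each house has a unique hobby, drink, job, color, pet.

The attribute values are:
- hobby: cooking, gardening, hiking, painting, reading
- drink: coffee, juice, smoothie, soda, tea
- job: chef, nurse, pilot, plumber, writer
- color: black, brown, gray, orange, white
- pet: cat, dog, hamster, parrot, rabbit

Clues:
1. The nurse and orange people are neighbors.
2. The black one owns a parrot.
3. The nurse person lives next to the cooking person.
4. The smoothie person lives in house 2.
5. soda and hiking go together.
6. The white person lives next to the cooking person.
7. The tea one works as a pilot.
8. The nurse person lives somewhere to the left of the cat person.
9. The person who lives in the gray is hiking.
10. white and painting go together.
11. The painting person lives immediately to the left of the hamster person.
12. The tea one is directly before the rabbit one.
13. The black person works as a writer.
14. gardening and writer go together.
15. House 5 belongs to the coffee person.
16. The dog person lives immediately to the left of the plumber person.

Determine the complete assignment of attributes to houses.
Solution:

House | Hobby | Drink | Job | Color | Pet
-----------------------------------------
  1   | painting | juice | nurse | white | dog
  2   | cooking | smoothie | plumber | orange | hamster
  3   | reading | tea | pilot | brown | cat
  4   | hiking | soda | chef | gray | rabbit
  5   | gardening | coffee | writer | black | parrot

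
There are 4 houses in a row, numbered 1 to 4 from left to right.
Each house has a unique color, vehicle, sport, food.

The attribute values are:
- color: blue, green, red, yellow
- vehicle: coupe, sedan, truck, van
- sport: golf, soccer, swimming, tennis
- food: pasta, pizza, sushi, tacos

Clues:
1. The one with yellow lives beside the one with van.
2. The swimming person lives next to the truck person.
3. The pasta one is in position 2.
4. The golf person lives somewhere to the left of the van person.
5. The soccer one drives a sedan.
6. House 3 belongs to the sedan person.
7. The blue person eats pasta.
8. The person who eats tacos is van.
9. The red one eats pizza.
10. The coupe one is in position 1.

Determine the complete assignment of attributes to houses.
Solution:

House | Color | Vehicle | Sport | Food
--------------------------------------
  1   | red | coupe | swimming | pizza
  2   | blue | truck | golf | pasta
  3   | yellow | sedan | soccer | sushi
  4   | green | van | tennis | tacos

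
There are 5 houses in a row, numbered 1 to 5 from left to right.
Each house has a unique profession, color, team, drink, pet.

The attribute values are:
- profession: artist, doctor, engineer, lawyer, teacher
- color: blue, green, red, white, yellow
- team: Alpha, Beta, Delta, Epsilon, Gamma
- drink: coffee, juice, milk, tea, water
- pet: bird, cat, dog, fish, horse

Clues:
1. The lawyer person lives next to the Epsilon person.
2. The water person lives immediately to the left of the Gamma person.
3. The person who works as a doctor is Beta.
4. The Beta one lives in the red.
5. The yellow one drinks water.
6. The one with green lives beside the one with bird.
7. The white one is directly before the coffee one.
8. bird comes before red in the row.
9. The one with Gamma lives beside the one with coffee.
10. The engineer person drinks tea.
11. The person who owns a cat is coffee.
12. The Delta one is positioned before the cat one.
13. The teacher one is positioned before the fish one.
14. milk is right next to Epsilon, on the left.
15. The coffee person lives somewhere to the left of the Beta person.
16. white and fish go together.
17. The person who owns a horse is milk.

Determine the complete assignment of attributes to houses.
Solution:

House | Profession | Color | Team | Drink | Pet
-----------------------------------------------
  1   | lawyer | green | Delta | milk | horse
  2   | teacher | yellow | Epsilon | water | bird
  3   | engineer | white | Gamma | tea | fish
  4   | artist | blue | Alpha | coffee | cat
  5   | doctor | red | Beta | juice | dog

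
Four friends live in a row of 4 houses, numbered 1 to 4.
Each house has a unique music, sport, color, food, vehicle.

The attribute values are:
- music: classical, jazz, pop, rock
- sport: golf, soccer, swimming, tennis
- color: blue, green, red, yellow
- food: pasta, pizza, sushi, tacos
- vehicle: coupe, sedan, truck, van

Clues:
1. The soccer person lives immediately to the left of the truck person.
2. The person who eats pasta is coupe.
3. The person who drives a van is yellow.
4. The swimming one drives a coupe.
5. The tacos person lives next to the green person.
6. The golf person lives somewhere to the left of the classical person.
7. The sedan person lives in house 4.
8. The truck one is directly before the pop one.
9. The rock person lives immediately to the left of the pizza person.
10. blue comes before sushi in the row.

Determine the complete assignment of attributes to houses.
Solution:

House | Music | Sport | Color | Food | Vehicle
----------------------------------------------
  1   | rock | soccer | yellow | tacos | van
  2   | jazz | golf | green | pizza | truck
  3   | pop | swimming | blue | pasta | coupe
  4   | classical | tennis | red | sushi | sedan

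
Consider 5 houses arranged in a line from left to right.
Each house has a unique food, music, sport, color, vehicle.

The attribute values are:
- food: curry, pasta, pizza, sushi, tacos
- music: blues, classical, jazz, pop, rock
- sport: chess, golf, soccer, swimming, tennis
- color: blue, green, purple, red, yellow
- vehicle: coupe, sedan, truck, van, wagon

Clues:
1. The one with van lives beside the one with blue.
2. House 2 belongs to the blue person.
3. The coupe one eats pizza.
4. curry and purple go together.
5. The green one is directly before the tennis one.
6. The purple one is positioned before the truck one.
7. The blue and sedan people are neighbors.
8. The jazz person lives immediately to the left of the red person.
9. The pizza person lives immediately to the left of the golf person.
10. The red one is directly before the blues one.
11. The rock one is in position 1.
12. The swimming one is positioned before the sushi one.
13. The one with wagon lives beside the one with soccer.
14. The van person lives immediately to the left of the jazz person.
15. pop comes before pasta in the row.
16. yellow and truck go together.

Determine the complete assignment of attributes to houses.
Solution:

House | Food | Music | Sport | Color | Vehicle
----------------------------------------------
  1   | tacos | rock | swimming | green | van
  2   | pizza | jazz | tennis | blue | coupe
  3   | sushi | pop | golf | red | sedan
  4   | curry | blues | chess | purple | wagon
  5   | pasta | classical | soccer | yellow | truck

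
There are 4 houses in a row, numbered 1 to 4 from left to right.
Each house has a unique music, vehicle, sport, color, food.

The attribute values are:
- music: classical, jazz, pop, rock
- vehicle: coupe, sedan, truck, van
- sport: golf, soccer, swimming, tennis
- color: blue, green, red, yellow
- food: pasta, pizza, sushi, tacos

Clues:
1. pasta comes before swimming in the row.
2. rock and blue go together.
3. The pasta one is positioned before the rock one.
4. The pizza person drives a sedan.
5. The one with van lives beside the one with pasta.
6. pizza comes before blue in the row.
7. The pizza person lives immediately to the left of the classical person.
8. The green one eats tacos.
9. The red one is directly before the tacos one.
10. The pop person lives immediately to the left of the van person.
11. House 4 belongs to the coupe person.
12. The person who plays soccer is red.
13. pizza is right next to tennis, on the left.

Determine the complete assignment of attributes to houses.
Solution:

House | Music | Vehicle | Sport | Color | Food
----------------------------------------------
  1   | pop | sedan | soccer | red | pizza
  2   | classical | van | tennis | green | tacos
  3   | jazz | truck | golf | yellow | pasta
  4   | rock | coupe | swimming | blue | sushi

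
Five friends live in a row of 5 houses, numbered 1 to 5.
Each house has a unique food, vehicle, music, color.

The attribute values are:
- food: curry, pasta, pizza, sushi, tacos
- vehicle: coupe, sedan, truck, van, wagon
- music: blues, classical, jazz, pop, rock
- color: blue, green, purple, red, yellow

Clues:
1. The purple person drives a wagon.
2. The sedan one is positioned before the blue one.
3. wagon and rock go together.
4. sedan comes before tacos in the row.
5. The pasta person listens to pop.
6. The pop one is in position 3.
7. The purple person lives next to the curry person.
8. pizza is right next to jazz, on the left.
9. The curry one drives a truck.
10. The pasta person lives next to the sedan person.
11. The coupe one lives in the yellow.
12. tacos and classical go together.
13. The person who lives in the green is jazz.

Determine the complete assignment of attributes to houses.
Solution:

House | Food | Vehicle | Music | Color
--------------------------------------
  1   | pizza | wagon | rock | purple
  2   | curry | truck | jazz | green
  3   | pasta | coupe | pop | yellow
  4   | sushi | sedan | blues | red
  5   | tacos | van | classical | blue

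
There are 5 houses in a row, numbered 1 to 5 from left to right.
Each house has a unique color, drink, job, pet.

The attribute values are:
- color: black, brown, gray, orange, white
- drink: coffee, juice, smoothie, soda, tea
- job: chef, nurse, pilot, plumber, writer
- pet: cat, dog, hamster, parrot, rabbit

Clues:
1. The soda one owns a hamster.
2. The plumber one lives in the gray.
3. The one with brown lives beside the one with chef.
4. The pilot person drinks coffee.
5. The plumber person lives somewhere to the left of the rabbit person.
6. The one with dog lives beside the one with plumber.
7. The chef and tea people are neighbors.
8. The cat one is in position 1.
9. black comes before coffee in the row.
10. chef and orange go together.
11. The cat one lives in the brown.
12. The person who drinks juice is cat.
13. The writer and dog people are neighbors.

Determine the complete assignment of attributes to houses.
Solution:

House | Color | Drink | Job | Pet
---------------------------------
  1   | brown | juice | writer | cat
  2   | orange | smoothie | chef | dog
  3   | gray | tea | plumber | parrot
  4   | black | soda | nurse | hamster
  5   | white | coffee | pilot | rabbit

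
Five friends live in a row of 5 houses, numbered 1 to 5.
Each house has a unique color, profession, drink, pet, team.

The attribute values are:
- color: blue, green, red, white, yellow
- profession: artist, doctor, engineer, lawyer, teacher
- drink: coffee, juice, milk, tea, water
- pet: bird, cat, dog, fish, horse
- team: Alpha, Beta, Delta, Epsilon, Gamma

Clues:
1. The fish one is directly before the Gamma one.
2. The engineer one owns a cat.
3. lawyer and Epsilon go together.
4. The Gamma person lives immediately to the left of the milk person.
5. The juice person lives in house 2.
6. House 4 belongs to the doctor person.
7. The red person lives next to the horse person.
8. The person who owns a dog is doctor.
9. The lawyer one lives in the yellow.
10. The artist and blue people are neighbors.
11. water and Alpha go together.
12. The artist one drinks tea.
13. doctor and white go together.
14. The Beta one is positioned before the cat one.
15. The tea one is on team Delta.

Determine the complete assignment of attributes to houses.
Solution:

House | Color | Profession | Drink | Pet | Team
-----------------------------------------------
  1   | red | artist | tea | fish | Delta
  2   | blue | teacher | juice | horse | Gamma
  3   | yellow | lawyer | milk | bird | Epsilon
  4   | white | doctor | coffee | dog | Beta
  5   | green | engineer | water | cat | Alpha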